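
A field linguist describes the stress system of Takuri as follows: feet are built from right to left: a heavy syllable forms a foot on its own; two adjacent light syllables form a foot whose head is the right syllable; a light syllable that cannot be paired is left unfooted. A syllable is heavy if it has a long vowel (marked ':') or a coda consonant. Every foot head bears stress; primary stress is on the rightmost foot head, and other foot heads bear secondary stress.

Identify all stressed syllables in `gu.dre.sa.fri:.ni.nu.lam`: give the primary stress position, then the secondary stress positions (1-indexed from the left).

Weights: 1 gu L, 2 dre L, 3 sa L, 4 fri: H, 5 ni L, 6 nu L, 7 lam H.
Parse right to left (heavy = foot alone; LL = one foot; stranded L unfooted): gu (dre.ˈsa) (ˈfri:) (ni.ˈnu) (ˈlam).
Foot heads: 3, 4, 6, 7.
Primary stress on the rightmost head = syllable 7.
Secondary stress on 3, 4, 6: gu.dre.ˌsa.ˌfri:.ni.ˌnu.ˈlam.

primary 7, secondary 3, 4, 6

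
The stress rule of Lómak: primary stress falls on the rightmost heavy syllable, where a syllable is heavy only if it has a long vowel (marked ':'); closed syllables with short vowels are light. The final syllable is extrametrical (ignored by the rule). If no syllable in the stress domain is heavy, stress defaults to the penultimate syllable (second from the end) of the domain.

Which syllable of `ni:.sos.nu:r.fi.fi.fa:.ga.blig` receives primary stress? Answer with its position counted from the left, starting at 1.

The final syllable (8, blig) is extrametrical; the stress domain is syllables 1–7.
Weights: 1 ni: H, 2 sos L, 3 nu:r H, 4 fi L, 5 fi L, 6 fa: H, 7 ga L.
Heavy syllables in the domain: 1, 3, 6. The rightmost is syllable 6 (fa:).
Primary stress: syllable 6 → ni:.sos.nu:r.fi.fi.ˈfa:.ga.blig.

6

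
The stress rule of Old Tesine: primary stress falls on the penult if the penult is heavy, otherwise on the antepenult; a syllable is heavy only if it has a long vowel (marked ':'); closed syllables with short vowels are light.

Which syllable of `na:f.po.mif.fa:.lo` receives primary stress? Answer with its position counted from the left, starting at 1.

Weights: 3 mif L, 4 fa: H, 5 lo L.
The penult (syllable 4, fa:) is heavy, so it takes stress.
Primary stress: syllable 4 → na:f.po.mif.ˈfa:.lo.

4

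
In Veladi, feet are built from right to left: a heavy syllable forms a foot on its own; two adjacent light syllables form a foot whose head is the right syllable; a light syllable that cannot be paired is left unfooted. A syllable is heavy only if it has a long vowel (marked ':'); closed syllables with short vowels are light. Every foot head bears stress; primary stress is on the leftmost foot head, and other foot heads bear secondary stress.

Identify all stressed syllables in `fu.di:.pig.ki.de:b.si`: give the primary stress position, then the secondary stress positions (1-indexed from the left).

primary 2, secondary 4, 5

Weights: 1 fu L, 2 di: H, 3 pig L, 4 ki L, 5 de:b H, 6 si L.
Parse right to left (heavy = foot alone; LL = one foot; stranded L unfooted): fu (ˈdi:) (pig.ˈki) (ˈde:b) si.
Foot heads: 2, 4, 5.
Primary stress on the leftmost head = syllable 2.
Secondary stress on 4, 5: fu.ˈdi:.pig.ˌki.ˌde:b.si.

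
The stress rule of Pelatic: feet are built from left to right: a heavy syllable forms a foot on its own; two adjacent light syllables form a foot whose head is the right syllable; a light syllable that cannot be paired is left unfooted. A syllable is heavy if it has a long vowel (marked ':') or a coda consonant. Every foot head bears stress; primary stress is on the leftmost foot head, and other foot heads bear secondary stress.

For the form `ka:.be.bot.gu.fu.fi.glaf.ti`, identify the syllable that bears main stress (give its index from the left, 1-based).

Weights: 1 ka: H, 2 be L, 3 bot H, 4 gu L, 5 fu L, 6 fi L, 7 glaf H, 8 ti L.
Parse left to right (heavy = foot alone; LL = one foot; stranded L unfooted): (ˈka:) be (ˈbot) (gu.ˈfu) fi (ˈglaf) ti.
Foot heads: 1, 3, 5, 7.
Primary stress on the leftmost head = syllable 1.
Primary stress: syllable 1 → ˈka:.be.bot.gu.fu.fi.glaf.ti.

1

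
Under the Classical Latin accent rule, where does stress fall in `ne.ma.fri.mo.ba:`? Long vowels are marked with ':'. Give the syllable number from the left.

3

Classical Latin: stress the penult if heavy (long vowel or closed), else the antepenult.
Weights: 3 fri L, 4 mo L, 5 ba: H.
The penult (syllable 4, mo) is light, so stress falls on the antepenult (syllable 3, fri).
Stress on syllable 3: ne.ma.ˈfri.mo.ba:.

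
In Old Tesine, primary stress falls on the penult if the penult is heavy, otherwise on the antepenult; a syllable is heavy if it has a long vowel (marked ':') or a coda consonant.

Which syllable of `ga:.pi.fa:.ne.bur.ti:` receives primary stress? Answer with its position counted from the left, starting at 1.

5

Weights: 4 ne L, 5 bur H, 6 ti: H.
The penult (syllable 5, bur) is heavy, so it takes stress.
Primary stress: syllable 5 → ga:.pi.fa:.ne.ˈbur.ti:.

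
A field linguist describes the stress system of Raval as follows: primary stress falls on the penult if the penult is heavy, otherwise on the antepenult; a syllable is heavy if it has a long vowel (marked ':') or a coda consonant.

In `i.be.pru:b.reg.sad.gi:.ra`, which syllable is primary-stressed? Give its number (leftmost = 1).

Weights: 5 sad H, 6 gi: H, 7 ra L.
The penult (syllable 6, gi:) is heavy, so it takes stress.
Primary stress: syllable 6 → i.be.pru:b.reg.sad.ˈgi:.ra.

6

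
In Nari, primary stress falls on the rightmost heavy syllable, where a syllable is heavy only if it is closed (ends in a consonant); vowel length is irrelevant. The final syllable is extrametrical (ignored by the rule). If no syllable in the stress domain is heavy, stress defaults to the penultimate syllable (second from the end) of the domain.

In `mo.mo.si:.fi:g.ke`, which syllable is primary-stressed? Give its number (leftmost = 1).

4

The final syllable (5, ke) is extrametrical; the stress domain is syllables 1–4.
Weights: 1 mo L, 2 mo L, 3 si: L, 4 fi:g H.
Heavy syllables in the domain: 4. The rightmost is syllable 4 (fi:g).
Primary stress: syllable 4 → mo.mo.si:.ˈfi:g.ke.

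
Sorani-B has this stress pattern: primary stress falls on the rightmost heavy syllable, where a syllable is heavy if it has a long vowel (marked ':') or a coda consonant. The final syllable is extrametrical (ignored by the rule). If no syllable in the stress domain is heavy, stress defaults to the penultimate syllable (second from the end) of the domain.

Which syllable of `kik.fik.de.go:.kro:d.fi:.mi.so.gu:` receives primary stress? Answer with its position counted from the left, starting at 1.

The final syllable (9, gu:) is extrametrical; the stress domain is syllables 1–8.
Weights: 1 kik H, 2 fik H, 3 de L, 4 go: H, 5 kro:d H, 6 fi: H, 7 mi L, 8 so L.
Heavy syllables in the domain: 1, 2, 4, 5, 6. The rightmost is syllable 6 (fi:).
Primary stress: syllable 6 → kik.fik.de.go:.kro:d.ˈfi:.mi.so.gu:.

6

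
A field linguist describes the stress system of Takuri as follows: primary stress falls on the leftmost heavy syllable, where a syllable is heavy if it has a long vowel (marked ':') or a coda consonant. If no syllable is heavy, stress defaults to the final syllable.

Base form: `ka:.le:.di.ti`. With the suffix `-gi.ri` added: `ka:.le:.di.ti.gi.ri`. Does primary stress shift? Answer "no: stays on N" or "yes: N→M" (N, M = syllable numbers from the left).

no: stays on 1

Base `ka:.le:.di.ti` (4 syllables):
  Weights: 1 ka: H, 2 le: H, 3 di L, 4 ti L.
  Heavy syllables in the domain: 1, 2. The leftmost is syllable 1 (ka:).
  → primary stress on syllable 1.
Suffixed `ka:.le:.di.ti.gi.ri` (6 syllables):
  Weights: 1 ka: H, 2 le: H, 3 di L, 4 ti L, 5 gi L, 6 ri L.
  Heavy syllables in the domain: 1, 2. The leftmost is syllable 1 (ka:).
  → primary stress on syllable 1.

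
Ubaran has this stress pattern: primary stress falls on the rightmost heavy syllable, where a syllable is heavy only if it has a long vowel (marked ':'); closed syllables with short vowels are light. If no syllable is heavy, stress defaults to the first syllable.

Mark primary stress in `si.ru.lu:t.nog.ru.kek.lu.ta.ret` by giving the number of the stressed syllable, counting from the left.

Weights: 1 si L, 2 ru L, 3 lu:t H, 4 nog L, 5 ru L, 6 kek L, 7 lu L, 8 ta L, 9 ret L.
Heavy syllables in the domain: 3. The rightmost is syllable 3 (lu:t).
Primary stress: syllable 3 → si.ru.ˈlu:t.nog.ru.kek.lu.ta.ret.

3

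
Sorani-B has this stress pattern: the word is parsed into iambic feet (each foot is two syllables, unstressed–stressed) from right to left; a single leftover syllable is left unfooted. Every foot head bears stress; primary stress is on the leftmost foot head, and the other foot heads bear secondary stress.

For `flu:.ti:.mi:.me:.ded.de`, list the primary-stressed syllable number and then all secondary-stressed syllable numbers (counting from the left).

primary 2, secondary 4, 6

Parse right to left into iambic (σˈσ) feet: (flu:.ˈti:) (mi:.ˈme:) (ded.ˈde).
Foot heads (stressed positions): 2, 4, 6.
End Rule Leftmost: primary stress on the leftmost head = syllable 2.
Secondary stress on 4, 6: flu:.ˈti:.mi:.ˌme:.ded.ˌde.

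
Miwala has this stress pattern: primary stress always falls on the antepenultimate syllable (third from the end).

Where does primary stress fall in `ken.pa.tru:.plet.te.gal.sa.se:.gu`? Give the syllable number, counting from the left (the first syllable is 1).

The word has 9 syllables; the antepenultimate syllable (third from the end) is syllable 7 (sa).
Primary stress: syllable 7 → ken.pa.tru:.plet.te.gal.ˈsa.se:.gu.

7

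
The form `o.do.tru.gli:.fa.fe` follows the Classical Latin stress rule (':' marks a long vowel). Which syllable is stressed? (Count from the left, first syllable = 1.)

Classical Latin: stress the penult if heavy (long vowel or closed), else the antepenult.
Weights: 4 gli: H, 5 fa L, 6 fe L.
The penult (syllable 5, fa) is light, so stress falls on the antepenult (syllable 4, gli:).
Stress on syllable 4: o.do.tru.ˈgli:.fa.fe.

4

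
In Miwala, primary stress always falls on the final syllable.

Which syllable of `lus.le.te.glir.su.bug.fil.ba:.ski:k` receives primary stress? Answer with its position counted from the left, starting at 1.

9

The word has 9 syllables; the final syllable is syllable 9 (ski:k).
Primary stress: syllable 9 → lus.le.te.glir.su.bug.fil.ba:.ˈski:k.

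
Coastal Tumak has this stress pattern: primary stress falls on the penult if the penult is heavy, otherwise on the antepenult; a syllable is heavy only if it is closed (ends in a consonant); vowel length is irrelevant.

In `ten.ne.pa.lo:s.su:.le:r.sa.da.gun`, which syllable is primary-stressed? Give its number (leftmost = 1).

7

Weights: 7 sa L, 8 da L, 9 gun H.
The penult (syllable 8, da) is light, so stress falls on the antepenult (syllable 7, sa).
Primary stress: syllable 7 → ten.ne.pa.lo:s.su:.le:r.ˈsa.da.gun.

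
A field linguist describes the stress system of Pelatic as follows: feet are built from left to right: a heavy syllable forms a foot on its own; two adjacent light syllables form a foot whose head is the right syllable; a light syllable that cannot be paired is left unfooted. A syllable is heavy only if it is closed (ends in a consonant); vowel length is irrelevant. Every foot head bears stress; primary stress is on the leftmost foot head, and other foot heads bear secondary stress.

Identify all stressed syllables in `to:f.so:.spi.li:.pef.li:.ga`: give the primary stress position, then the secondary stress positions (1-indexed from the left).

Weights: 1 to:f H, 2 so: L, 3 spi L, 4 li: L, 5 pef H, 6 li: L, 7 ga L.
Parse left to right (heavy = foot alone; LL = one foot; stranded L unfooted): (ˈto:f) (so:.ˈspi) li: (ˈpef) (li:.ˈga).
Foot heads: 1, 3, 5, 7.
Primary stress on the leftmost head = syllable 1.
Secondary stress on 3, 5, 7: ˈto:f.so:.ˌspi.li:.ˌpef.li:.ˌga.

primary 1, secondary 3, 5, 7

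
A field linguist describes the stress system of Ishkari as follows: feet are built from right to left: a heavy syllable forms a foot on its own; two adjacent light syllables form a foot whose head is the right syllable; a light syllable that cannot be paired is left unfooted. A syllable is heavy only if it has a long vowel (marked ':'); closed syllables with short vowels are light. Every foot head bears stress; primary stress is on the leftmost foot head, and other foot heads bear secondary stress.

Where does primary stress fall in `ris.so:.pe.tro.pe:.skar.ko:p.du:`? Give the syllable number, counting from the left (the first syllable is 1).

2

Weights: 1 ris L, 2 so: H, 3 pe L, 4 tro L, 5 pe: H, 6 skar L, 7 ko:p H, 8 du: H.
Parse right to left (heavy = foot alone; LL = one foot; stranded L unfooted): ris (ˈso:) (pe.ˈtro) (ˈpe:) skar (ˈko:p) (ˈdu:).
Foot heads: 2, 4, 5, 7, 8.
Primary stress on the leftmost head = syllable 2.
Primary stress: syllable 2 → ris.ˈso:.pe.tro.pe:.skar.ko:p.du:.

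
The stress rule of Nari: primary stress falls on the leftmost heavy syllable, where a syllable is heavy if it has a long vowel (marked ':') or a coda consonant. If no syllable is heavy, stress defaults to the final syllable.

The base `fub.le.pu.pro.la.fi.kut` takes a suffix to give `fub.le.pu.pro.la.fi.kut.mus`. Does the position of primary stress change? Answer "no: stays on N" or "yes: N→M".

Base `fub.le.pu.pro.la.fi.kut` (7 syllables):
  Weights: 1 fub H, 2 le L, 3 pu L, 4 pro L, 5 la L, 6 fi L, 7 kut H.
  Heavy syllables in the domain: 1, 7. The leftmost is syllable 1 (fub).
  → primary stress on syllable 1.
Suffixed `fub.le.pu.pro.la.fi.kut.mus` (8 syllables):
  Weights: 1 fub H, 2 le L, 3 pu L, 4 pro L, 5 la L, 6 fi L, 7 kut H, 8 mus H.
  Heavy syllables in the domain: 1, 7, 8. The leftmost is syllable 1 (fub).
  → primary stress on syllable 1.

no: stays on 1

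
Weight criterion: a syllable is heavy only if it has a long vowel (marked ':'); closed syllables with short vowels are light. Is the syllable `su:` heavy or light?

`su:`: long vowel, open (no coda). Long vowel → heavy.

heavy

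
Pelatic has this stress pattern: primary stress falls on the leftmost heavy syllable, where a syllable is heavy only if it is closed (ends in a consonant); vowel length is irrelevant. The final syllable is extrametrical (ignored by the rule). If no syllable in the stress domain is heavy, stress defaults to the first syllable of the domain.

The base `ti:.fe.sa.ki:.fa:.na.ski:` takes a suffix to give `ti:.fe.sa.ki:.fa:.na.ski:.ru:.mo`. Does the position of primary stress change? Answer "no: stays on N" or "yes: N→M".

Base `ti:.fe.sa.ki:.fa:.na.ski:` (7 syllables):
  The final syllable (7, ski:) is extrametrical; the stress domain is syllables 1–6.
  Weights: 1 ti: L, 2 fe L, 3 sa L, 4 ki: L, 5 fa: L, 6 na L.
  No heavy syllable in the domain; default to the first syllable of the domain = syllable 1.
  → primary stress on syllable 1.
Suffixed `ti:.fe.sa.ki:.fa:.na.ski:.ru:.mo` (9 syllables):
  The final syllable (9, mo) is extrametrical; the stress domain is syllables 1–8.
  Weights: 1 ti: L, 2 fe L, 3 sa L, 4 ki: L, 5 fa: L, 6 na L, 7 ski: L, 8 ru: L.
  No heavy syllable in the domain; default to the first syllable of the domain = syllable 1.
  → primary stress on syllable 1.

no: stays on 1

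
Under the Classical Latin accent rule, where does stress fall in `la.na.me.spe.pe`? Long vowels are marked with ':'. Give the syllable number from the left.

3

Classical Latin: stress the penult if heavy (long vowel or closed), else the antepenult.
Weights: 3 me L, 4 spe L, 5 pe L.
The penult (syllable 4, spe) is light, so stress falls on the antepenult (syllable 3, me).
Stress on syllable 3: la.na.ˈme.spe.pe.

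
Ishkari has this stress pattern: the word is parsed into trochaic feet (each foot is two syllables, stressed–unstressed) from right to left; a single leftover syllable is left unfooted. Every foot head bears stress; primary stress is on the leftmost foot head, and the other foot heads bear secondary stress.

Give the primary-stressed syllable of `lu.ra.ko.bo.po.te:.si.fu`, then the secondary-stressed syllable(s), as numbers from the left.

Parse right to left into trochaic (ˈσσ) feet: (ˈlu.ra) (ˈko.bo) (ˈpo.te:) (ˈsi.fu).
Foot heads (stressed positions): 1, 3, 5, 7.
End Rule Leftmost: primary stress on the leftmost head = syllable 1.
Secondary stress on 3, 5, 7: ˈlu.ra.ˌko.bo.ˌpo.te:.ˌsi.fu.

primary 1, secondary 3, 5, 7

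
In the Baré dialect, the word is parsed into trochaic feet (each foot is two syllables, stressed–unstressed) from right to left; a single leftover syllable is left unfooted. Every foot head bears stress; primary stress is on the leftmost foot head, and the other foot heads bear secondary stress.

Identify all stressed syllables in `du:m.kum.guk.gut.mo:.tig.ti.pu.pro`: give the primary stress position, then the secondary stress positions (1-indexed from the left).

primary 2, secondary 4, 6, 8

Parse right to left into trochaic (ˈσσ) feet: du:m (ˈkum.guk) (ˈgut.mo:) (ˈtig.ti) (ˈpu.pro). Syllable 1 is left unfooted.
Foot heads (stressed positions): 2, 4, 6, 8.
End Rule Leftmost: primary stress on the leftmost head = syllable 2.
Secondary stress on 4, 6, 8: du:m.ˈkum.guk.ˌgut.mo:.ˌtig.ti.ˌpu.pro.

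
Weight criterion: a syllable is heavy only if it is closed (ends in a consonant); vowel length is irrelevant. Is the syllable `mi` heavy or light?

light

`mi`: short vowel, open (no coda). Open (no coda) → light.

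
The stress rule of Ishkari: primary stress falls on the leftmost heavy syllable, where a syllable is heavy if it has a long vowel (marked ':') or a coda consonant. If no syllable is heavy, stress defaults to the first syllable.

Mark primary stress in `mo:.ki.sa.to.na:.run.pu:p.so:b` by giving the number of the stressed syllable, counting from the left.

Weights: 1 mo: H, 2 ki L, 3 sa L, 4 to L, 5 na: H, 6 run H, 7 pu:p H, 8 so:b H.
Heavy syllables in the domain: 1, 5, 6, 7, 8. The leftmost is syllable 1 (mo:).
Primary stress: syllable 1 → ˈmo:.ki.sa.to.na:.run.pu:p.so:b.

1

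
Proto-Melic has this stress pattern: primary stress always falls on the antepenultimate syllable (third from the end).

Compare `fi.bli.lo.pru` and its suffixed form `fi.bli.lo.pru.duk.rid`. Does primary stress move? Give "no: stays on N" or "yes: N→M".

yes: 2→4

Base `fi.bli.lo.pru` (4 syllables):
  The word has 4 syllables; the antepenultimate syllable (third from the end) is syllable 2 (bli).
  → primary stress on syllable 2.
Suffixed `fi.bli.lo.pru.duk.rid` (6 syllables):
  The word has 6 syllables; the antepenultimate syllable (third from the end) is syllable 4 (pru).
  → primary stress on syllable 4.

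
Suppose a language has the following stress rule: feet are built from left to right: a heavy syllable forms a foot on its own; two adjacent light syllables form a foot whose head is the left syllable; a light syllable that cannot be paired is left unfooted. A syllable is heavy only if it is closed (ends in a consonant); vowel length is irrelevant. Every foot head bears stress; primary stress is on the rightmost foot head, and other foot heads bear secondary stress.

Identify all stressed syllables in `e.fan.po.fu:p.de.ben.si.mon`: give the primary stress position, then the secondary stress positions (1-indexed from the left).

primary 8, secondary 2, 4, 6

Weights: 1 e L, 2 fan H, 3 po L, 4 fu:p H, 5 de L, 6 ben H, 7 si L, 8 mon H.
Parse left to right (heavy = foot alone; LL = one foot; stranded L unfooted): e (ˈfan) po (ˈfu:p) de (ˈben) si (ˈmon).
Foot heads: 2, 4, 6, 8.
Primary stress on the rightmost head = syllable 8.
Secondary stress on 2, 4, 6: e.ˌfan.po.ˌfu:p.de.ˌben.si.ˈmon.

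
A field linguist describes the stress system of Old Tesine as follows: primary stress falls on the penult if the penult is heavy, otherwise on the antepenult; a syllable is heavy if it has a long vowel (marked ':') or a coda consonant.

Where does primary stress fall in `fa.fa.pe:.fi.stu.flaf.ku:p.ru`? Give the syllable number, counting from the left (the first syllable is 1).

Weights: 6 flaf H, 7 ku:p H, 8 ru L.
The penult (syllable 7, ku:p) is heavy, so it takes stress.
Primary stress: syllable 7 → fa.fa.pe:.fi.stu.flaf.ˈku:p.ru.

7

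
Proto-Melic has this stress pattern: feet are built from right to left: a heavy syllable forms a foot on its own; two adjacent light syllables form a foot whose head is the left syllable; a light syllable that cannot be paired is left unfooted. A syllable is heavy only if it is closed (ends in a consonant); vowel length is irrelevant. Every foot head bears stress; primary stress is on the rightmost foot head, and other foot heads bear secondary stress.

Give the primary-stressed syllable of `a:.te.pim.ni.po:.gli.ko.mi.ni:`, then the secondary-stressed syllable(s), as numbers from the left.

Weights: 1 a: L, 2 te L, 3 pim H, 4 ni L, 5 po: L, 6 gli L, 7 ko L, 8 mi L, 9 ni: L.
Parse right to left (heavy = foot alone; LL = one foot; stranded L unfooted): (ˈa:.te) (ˈpim) (ˈni.po:) (ˈgli.ko) (ˈmi.ni:).
Foot heads: 1, 3, 4, 6, 8.
Primary stress on the rightmost head = syllable 8.
Secondary stress on 1, 3, 4, 6: ˌa:.te.ˌpim.ˌni.po:.ˌgli.ko.ˈmi.ni:.

primary 8, secondary 1, 3, 4, 6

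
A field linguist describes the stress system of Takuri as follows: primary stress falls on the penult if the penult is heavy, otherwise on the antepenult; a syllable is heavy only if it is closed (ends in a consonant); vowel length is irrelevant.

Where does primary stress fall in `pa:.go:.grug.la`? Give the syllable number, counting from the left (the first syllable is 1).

Weights: 2 go: L, 3 grug H, 4 la L.
The penult (syllable 3, grug) is heavy, so it takes stress.
Primary stress: syllable 3 → pa:.go:.ˈgrug.la.

3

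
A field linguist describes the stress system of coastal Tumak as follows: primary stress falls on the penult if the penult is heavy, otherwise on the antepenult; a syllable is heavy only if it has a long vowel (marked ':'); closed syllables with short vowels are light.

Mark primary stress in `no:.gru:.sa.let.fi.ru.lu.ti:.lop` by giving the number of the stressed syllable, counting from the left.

Weights: 7 lu L, 8 ti: H, 9 lop L.
The penult (syllable 8, ti:) is heavy, so it takes stress.
Primary stress: syllable 8 → no:.gru:.sa.let.fi.ru.lu.ˈti:.lop.

8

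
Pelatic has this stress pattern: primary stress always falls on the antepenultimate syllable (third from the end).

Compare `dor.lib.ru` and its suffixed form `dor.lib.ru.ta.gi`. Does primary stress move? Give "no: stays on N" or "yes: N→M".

Base `dor.lib.ru` (3 syllables):
  The word has 3 syllables; the antepenultimate syllable (third from the end) is syllable 1 (dor).
  → primary stress on syllable 1.
Suffixed `dor.lib.ru.ta.gi` (5 syllables):
  The word has 5 syllables; the antepenultimate syllable (third from the end) is syllable 3 (ru).
  → primary stress on syllable 3.

yes: 1→3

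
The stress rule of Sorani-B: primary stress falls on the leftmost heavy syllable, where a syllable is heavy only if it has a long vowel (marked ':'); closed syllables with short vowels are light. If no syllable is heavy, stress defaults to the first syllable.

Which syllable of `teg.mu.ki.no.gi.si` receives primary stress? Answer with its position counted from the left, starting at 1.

1

Weights: 1 teg L, 2 mu L, 3 ki L, 4 no L, 5 gi L, 6 si L.
No heavy syllable in the domain; default to the first syllable = syllable 1.
Primary stress: syllable 1 → ˈteg.mu.ki.no.gi.si.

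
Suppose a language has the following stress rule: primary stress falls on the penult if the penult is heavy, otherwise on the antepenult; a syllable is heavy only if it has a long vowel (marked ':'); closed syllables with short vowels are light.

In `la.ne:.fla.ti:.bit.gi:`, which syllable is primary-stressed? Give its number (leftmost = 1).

4

Weights: 4 ti: H, 5 bit L, 6 gi: H.
The penult (syllable 5, bit) is light, so stress falls on the antepenult (syllable 4, ti:).
Primary stress: syllable 4 → la.ne:.fla.ˈti:.bit.gi:.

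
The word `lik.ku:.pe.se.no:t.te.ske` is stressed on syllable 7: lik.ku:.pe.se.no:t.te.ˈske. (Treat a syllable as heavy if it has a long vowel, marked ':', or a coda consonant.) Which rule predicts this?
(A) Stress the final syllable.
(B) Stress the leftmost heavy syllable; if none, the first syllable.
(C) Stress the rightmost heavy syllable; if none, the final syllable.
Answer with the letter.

A

Rule A → syllable 7 ✓.
Rule B → syllable 1 (observed: 7).
Rule C → syllable 5 (observed: 7).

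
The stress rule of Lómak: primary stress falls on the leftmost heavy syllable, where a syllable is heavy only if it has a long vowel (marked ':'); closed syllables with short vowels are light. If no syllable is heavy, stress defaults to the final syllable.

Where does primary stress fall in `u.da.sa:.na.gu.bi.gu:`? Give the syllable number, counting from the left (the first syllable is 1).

Weights: 1 u L, 2 da L, 3 sa: H, 4 na L, 5 gu L, 6 bi L, 7 gu: H.
Heavy syllables in the domain: 3, 7. The leftmost is syllable 3 (sa:).
Primary stress: syllable 3 → u.da.ˈsa:.na.gu.bi.gu:.

3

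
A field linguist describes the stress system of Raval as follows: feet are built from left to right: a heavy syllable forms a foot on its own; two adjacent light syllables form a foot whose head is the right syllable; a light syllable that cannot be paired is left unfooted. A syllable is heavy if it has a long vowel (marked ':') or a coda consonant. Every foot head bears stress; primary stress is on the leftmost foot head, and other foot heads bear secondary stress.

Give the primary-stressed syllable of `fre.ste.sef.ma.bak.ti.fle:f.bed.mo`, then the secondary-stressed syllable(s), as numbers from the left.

Weights: 1 fre L, 2 ste L, 3 sef H, 4 ma L, 5 bak H, 6 ti L, 7 fle:f H, 8 bed H, 9 mo L.
Parse left to right (heavy = foot alone; LL = one foot; stranded L unfooted): (fre.ˈste) (ˈsef) ma (ˈbak) ti (ˈfle:f) (ˈbed) mo.
Foot heads: 2, 3, 5, 7, 8.
Primary stress on the leftmost head = syllable 2.
Secondary stress on 3, 5, 7, 8: fre.ˈste.ˌsef.ma.ˌbak.ti.ˌfle:f.ˌbed.mo.

primary 2, secondary 3, 5, 7, 8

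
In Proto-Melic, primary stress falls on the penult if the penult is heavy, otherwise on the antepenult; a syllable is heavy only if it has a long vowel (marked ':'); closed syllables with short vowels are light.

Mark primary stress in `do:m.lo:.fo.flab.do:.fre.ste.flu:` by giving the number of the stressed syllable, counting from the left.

Weights: 6 fre L, 7 ste L, 8 flu: H.
The penult (syllable 7, ste) is light, so stress falls on the antepenult (syllable 6, fre).
Primary stress: syllable 6 → do:m.lo:.fo.flab.do:.ˈfre.ste.flu:.

6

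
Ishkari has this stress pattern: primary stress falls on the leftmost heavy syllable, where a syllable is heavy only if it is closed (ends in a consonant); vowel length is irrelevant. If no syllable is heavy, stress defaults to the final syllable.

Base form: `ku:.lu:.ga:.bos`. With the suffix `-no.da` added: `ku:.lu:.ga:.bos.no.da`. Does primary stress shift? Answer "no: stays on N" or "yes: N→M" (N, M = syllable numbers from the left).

Base `ku:.lu:.ga:.bos` (4 syllables):
  Weights: 1 ku: L, 2 lu: L, 3 ga: L, 4 bos H.
  Heavy syllables in the domain: 4. The leftmost is syllable 4 (bos).
  → primary stress on syllable 4.
Suffixed `ku:.lu:.ga:.bos.no.da` (6 syllables):
  Weights: 1 ku: L, 2 lu: L, 3 ga: L, 4 bos H, 5 no L, 6 da L.
  Heavy syllables in the domain: 4. The leftmost is syllable 4 (bos).
  → primary stress on syllable 4.

no: stays on 4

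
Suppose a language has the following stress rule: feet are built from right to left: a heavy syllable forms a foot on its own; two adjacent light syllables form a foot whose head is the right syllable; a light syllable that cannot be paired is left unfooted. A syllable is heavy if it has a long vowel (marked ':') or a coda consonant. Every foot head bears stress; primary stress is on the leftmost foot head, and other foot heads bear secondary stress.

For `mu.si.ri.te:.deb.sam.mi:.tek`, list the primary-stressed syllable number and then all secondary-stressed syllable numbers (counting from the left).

Weights: 1 mu L, 2 si L, 3 ri L, 4 te: H, 5 deb H, 6 sam H, 7 mi: H, 8 tek H.
Parse right to left (heavy = foot alone; LL = one foot; stranded L unfooted): mu (si.ˈri) (ˈte:) (ˈdeb) (ˈsam) (ˈmi:) (ˈtek).
Foot heads: 3, 4, 5, 6, 7, 8.
Primary stress on the leftmost head = syllable 3.
Secondary stress on 4, 5, 6, 7, 8: mu.si.ˈri.ˌte:.ˌdeb.ˌsam.ˌmi:.ˌtek.

primary 3, secondary 4, 5, 6, 7, 8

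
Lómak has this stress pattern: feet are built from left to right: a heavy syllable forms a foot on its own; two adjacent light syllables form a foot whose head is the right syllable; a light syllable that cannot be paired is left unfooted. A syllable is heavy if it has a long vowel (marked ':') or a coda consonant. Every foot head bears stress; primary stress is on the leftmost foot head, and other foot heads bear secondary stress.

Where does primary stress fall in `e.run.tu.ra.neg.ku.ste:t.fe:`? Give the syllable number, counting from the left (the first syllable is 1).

Weights: 1 e L, 2 run H, 3 tu L, 4 ra L, 5 neg H, 6 ku L, 7 ste:t H, 8 fe: H.
Parse left to right (heavy = foot alone; LL = one foot; stranded L unfooted): e (ˈrun) (tu.ˈra) (ˈneg) ku (ˈste:t) (ˈfe:).
Foot heads: 2, 4, 5, 7, 8.
Primary stress on the leftmost head = syllable 2.
Primary stress: syllable 2 → e.ˈrun.tu.ra.neg.ku.ste:t.fe:.

2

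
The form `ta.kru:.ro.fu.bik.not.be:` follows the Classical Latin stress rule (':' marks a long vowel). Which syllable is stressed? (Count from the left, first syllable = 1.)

6

Classical Latin: stress the penult if heavy (long vowel or closed), else the antepenult.
Weights: 5 bik H, 6 not H, 7 be: H.
The penult (syllable 6, not) is heavy, so it takes stress.
Stress on syllable 6: ta.kru:.ro.fu.bik.ˈnot.be:.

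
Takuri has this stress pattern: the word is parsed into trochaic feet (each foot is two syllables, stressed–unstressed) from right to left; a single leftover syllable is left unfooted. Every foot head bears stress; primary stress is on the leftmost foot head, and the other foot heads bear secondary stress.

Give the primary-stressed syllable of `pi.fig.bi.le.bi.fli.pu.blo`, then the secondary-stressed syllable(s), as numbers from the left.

Parse right to left into trochaic (ˈσσ) feet: (ˈpi.fig) (ˈbi.le) (ˈbi.fli) (ˈpu.blo).
Foot heads (stressed positions): 1, 3, 5, 7.
End Rule Leftmost: primary stress on the leftmost head = syllable 1.
Secondary stress on 3, 5, 7: ˈpi.fig.ˌbi.le.ˌbi.fli.ˌpu.blo.

primary 1, secondary 3, 5, 7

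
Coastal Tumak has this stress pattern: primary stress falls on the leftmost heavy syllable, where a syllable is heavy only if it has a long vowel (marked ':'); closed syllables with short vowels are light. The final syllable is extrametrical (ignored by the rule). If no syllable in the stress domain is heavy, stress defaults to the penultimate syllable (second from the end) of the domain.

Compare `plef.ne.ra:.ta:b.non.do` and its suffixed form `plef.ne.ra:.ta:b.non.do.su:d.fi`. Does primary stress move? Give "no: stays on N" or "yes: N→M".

Base `plef.ne.ra:.ta:b.non.do` (6 syllables):
  The final syllable (6, do) is extrametrical; the stress domain is syllables 1–5.
  Weights: 1 plef L, 2 ne L, 3 ra: H, 4 ta:b H, 5 non L.
  Heavy syllables in the domain: 3, 4. The leftmost is syllable 3 (ra:).
  → primary stress on syllable 3.
Suffixed `plef.ne.ra:.ta:b.non.do.su:d.fi` (8 syllables):
  The final syllable (8, fi) is extrametrical; the stress domain is syllables 1–7.
  Weights: 1 plef L, 2 ne L, 3 ra: H, 4 ta:b H, 5 non L, 6 do L, 7 su:d H.
  Heavy syllables in the domain: 3, 4, 7. The leftmost is syllable 3 (ra:).
  → primary stress on syllable 3.

no: stays on 3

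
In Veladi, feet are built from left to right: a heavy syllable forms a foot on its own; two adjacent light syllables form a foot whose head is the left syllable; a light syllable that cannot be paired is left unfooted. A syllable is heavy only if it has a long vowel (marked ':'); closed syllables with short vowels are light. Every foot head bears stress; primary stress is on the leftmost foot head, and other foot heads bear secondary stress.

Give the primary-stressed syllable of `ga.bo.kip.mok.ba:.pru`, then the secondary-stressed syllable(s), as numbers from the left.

Weights: 1 ga L, 2 bo L, 3 kip L, 4 mok L, 5 ba: H, 6 pru L.
Parse left to right (heavy = foot alone; LL = one foot; stranded L unfooted): (ˈga.bo) (ˈkip.mok) (ˈba:) pru.
Foot heads: 1, 3, 5.
Primary stress on the leftmost head = syllable 1.
Secondary stress on 3, 5: ˈga.bo.ˌkip.mok.ˌba:.pru.

primary 1, secondary 3, 5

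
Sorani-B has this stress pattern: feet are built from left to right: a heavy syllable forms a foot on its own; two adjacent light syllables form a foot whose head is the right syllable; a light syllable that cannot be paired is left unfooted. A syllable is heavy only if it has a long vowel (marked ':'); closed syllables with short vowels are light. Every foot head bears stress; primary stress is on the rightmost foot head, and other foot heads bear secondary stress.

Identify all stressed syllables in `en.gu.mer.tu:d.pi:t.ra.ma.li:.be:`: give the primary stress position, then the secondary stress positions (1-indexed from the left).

Weights: 1 en L, 2 gu L, 3 mer L, 4 tu:d H, 5 pi:t H, 6 ra L, 7 ma L, 8 li: H, 9 be: H.
Parse left to right (heavy = foot alone; LL = one foot; stranded L unfooted): (en.ˈgu) mer (ˈtu:d) (ˈpi:t) (ra.ˈma) (ˈli:) (ˈbe:).
Foot heads: 2, 4, 5, 7, 8, 9.
Primary stress on the rightmost head = syllable 9.
Secondary stress on 2, 4, 5, 7, 8: en.ˌgu.mer.ˌtu:d.ˌpi:t.ra.ˌma.ˌli:.ˈbe:.

primary 9, secondary 2, 4, 5, 7, 8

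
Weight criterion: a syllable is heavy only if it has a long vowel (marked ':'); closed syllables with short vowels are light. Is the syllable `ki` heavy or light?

`ki`: short vowel, open (no coda). Short vowel → light.

light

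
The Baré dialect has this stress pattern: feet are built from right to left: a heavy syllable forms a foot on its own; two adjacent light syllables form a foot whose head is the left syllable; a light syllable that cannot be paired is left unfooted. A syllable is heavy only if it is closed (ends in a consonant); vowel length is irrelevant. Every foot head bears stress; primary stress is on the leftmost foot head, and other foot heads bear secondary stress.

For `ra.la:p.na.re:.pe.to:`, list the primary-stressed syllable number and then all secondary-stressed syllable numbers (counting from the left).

primary 2, secondary 3, 5

Weights: 1 ra L, 2 la:p H, 3 na L, 4 re: L, 5 pe L, 6 to: L.
Parse right to left (heavy = foot alone; LL = one foot; stranded L unfooted): ra (ˈla:p) (ˈna.re:) (ˈpe.to:).
Foot heads: 2, 3, 5.
Primary stress on the leftmost head = syllable 2.
Secondary stress on 3, 5: ra.ˈla:p.ˌna.re:.ˌpe.to:.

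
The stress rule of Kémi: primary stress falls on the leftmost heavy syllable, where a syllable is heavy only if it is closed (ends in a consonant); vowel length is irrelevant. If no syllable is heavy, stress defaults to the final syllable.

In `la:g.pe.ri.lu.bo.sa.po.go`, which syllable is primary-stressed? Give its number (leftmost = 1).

Weights: 1 la:g H, 2 pe L, 3 ri L, 4 lu L, 5 bo L, 6 sa L, 7 po L, 8 go L.
Heavy syllables in the domain: 1. The leftmost is syllable 1 (la:g).
Primary stress: syllable 1 → ˈla:g.pe.ri.lu.bo.sa.po.go.

1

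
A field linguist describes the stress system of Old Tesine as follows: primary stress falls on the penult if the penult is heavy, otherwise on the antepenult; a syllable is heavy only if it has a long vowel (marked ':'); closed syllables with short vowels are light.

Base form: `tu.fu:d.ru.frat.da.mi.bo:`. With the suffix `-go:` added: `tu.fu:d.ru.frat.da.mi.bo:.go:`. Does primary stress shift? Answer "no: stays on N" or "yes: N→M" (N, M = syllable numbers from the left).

yes: 5→7

Base `tu.fu:d.ru.frat.da.mi.bo:` (7 syllables):
  Weights: 5 da L, 6 mi L, 7 bo: H.
  The penult (syllable 6, mi) is light, so stress falls on the antepenult (syllable 5, da).
  → primary stress on syllable 5.
Suffixed `tu.fu:d.ru.frat.da.mi.bo:.go:` (8 syllables):
  Weights: 6 mi L, 7 bo: H, 8 go: H.
  The penult (syllable 7, bo:) is heavy, so it takes stress.
  → primary stress on syllable 7.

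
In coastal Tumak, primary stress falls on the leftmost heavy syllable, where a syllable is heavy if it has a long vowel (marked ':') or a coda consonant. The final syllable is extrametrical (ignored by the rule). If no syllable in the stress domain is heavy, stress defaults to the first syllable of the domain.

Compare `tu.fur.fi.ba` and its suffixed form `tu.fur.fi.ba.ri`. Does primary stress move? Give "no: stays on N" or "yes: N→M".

Base `tu.fur.fi.ba` (4 syllables):
  The final syllable (4, ba) is extrametrical; the stress domain is syllables 1–3.
  Weights: 1 tu L, 2 fur H, 3 fi L.
  Heavy syllables in the domain: 2. The leftmost is syllable 2 (fur).
  → primary stress on syllable 2.
Suffixed `tu.fur.fi.ba.ri` (5 syllables):
  The final syllable (5, ri) is extrametrical; the stress domain is syllables 1–4.
  Weights: 1 tu L, 2 fur H, 3 fi L, 4 ba L.
  Heavy syllables in the domain: 2. The leftmost is syllable 2 (fur).
  → primary stress on syllable 2.

no: stays on 2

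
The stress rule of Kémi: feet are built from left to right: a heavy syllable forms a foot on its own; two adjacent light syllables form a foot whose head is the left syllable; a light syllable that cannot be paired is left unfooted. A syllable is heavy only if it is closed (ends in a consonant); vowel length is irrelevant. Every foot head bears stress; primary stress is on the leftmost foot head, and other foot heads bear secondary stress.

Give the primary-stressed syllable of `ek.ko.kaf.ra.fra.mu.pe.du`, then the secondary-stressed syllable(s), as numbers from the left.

primary 1, secondary 3, 4, 6

Weights: 1 ek H, 2 ko L, 3 kaf H, 4 ra L, 5 fra L, 6 mu L, 7 pe L, 8 du L.
Parse left to right (heavy = foot alone; LL = one foot; stranded L unfooted): (ˈek) ko (ˈkaf) (ˈra.fra) (ˈmu.pe) du.
Foot heads: 1, 3, 4, 6.
Primary stress on the leftmost head = syllable 1.
Secondary stress on 3, 4, 6: ˈek.ko.ˌkaf.ˌra.fra.ˌmu.pe.du.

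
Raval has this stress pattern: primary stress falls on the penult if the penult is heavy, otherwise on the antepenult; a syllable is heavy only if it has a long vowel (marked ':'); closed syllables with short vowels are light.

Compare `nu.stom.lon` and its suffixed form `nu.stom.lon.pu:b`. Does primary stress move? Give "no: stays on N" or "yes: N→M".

yes: 1→2

Base `nu.stom.lon` (3 syllables):
  Weights: 1 nu L, 2 stom L, 3 lon L.
  The penult (syllable 2, stom) is light, so stress falls on the antepenult (syllable 1, nu).
  → primary stress on syllable 1.
Suffixed `nu.stom.lon.pu:b` (4 syllables):
  Weights: 2 stom L, 3 lon L, 4 pu:b H.
  The penult (syllable 3, lon) is light, so stress falls on the antepenult (syllable 2, stom).
  → primary stress on syllable 2.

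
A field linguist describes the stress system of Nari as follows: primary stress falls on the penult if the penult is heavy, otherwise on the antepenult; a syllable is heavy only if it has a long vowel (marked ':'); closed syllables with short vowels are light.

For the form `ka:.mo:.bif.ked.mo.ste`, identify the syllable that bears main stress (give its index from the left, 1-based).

Weights: 4 ked L, 5 mo L, 6 ste L.
The penult (syllable 5, mo) is light, so stress falls on the antepenult (syllable 4, ked).
Primary stress: syllable 4 → ka:.mo:.bif.ˈked.mo.ste.

4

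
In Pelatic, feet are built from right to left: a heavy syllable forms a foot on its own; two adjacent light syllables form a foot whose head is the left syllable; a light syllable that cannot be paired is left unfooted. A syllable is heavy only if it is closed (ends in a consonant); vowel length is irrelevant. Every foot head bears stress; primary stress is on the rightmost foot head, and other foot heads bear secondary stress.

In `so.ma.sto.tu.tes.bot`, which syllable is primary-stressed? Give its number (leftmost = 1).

6

Weights: 1 so L, 2 ma L, 3 sto L, 4 tu L, 5 tes H, 6 bot H.
Parse right to left (heavy = foot alone; LL = one foot; stranded L unfooted): (ˈso.ma) (ˈsto.tu) (ˈtes) (ˈbot).
Foot heads: 1, 3, 5, 6.
Primary stress on the rightmost head = syllable 6.
Primary stress: syllable 6 → so.ma.sto.tu.tes.ˈbot.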